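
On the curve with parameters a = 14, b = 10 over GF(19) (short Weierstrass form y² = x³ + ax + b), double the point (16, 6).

(12, 14)

tangent at (16, 6): λ = (3·16² + 14)/(2·6) ≡ 3/12. 12⁻¹ ≡ 8 (mod 19) since 12·8 = 96 ≡ 1, so λ ≡ 3·8 ≡ 5.
  x = λ² - 16 - 16 = 25 - 32 ≡ 12; y = λ·(16 - 12) - 6 ≡ 14. → (12, 14)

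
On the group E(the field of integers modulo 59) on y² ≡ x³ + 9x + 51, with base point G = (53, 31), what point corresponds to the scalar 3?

Repeated addition: build up to 3G.
2G: tangent at (53, 31): λ = (3·53² + 9)/(2·31) ≡ 58/3. 3⁻¹ ≡ 20 (mod 59), so λ ≡ 58·20 ≡ 39.
  x = λ² - 53 - 53 = 1521 - 106 ≡ 58; y = λ·(53 - 58) - 31 ≡ 10. → (58, 10)
3G: (58, 10) + (53, 31). λ = (31 - 10)/(53 - 58) ≡ 21/54 mod 59. 54⁻¹ ≡ 47 (mod 59), so λ ≡ 43.
  x = λ² - 58 - 53 = 1849 - 111 ≡ 27; y = λ·(58 - 27) - 10 ≡ 25. → (27, 25)

(27, 25)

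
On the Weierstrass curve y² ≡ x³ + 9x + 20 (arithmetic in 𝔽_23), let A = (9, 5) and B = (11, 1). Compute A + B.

(7, 14)

(9, 5) + (11, 1). λ = (1 - 5)/(11 - 9) ≡ 19/2 mod 23. 2⁻¹ ≡ 12 (mod 23), so λ ≡ 21.
  x = λ² - 9 - 11 = 441 - 20 ≡ 7; y = λ·(9 - 7) - 5 ≡ 14. → (7, 14)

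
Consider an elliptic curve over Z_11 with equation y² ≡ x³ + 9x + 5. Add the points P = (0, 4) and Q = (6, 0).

(3, 9)

(0, 4) + (6, 0). λ = (0 - 4)/(6 - 0) ≡ 7/6 mod 11. 6⁻¹ ≡ 2 (mod 11), so λ ≡ 3.
  x = λ² - 0 - 6 = 9 - 6 ≡ 3; y = λ·(0 - 3) - 4 ≡ 9. → (3, 9)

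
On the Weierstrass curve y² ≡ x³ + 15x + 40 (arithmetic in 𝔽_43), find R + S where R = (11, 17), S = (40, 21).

(11, 17) + (40, 21). λ = (21 - 17)/(40 - 11) ≡ 4/29 mod 43. 29⁻¹ ≡ 3 (mod 43), so λ ≡ 12.
  x = λ² - 11 - 40 = 144 - 51 ≡ 7; y = λ·(11 - 7) - 17 ≡ 31. → (7, 31)

(7, 31)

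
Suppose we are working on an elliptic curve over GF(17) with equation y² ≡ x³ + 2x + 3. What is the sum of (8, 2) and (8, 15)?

The two points share x = 8 and their y-coordinates satisfy 2 + 15 ≡ 0 (mod 17), so they are inverses. Their sum is the point at infinity.

O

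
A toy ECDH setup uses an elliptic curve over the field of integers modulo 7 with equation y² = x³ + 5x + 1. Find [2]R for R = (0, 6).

(1, 0)

tangent at (0, 6): λ = (3·0² + 5)/(2·6) ≡ 5/5. 5⁻¹ ≡ 3 (mod 7), so λ ≡ 5·3 ≡ 1.
  x = λ² - 0 - 0 = 1 - 0 ≡ 1; y = λ·(0 - 1) - 6 ≡ 0. → (1, 0)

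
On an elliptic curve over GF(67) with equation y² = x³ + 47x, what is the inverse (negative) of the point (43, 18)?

-(43, 18) = (43, -18 mod 67) = (43, 49).

(43, 49)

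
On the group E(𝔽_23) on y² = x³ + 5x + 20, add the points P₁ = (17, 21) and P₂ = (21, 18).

(17, 21) + (21, 18). λ = (18 - 21)/(21 - 17) ≡ 20/4 mod 23. 4⁻¹ ≡ 6 (mod 23), so λ ≡ 5.
  x = λ² - 17 - 21 = 25 - 38 ≡ 10; y = λ·(17 - 10) - 21 ≡ 14. → (10, 14)

(10, 14)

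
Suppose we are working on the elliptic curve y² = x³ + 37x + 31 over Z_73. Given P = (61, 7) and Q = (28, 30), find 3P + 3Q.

First 3P:
Repeated addition: build up to 3P.
2P: tangent at (61, 7): λ = (3·61² + 37)/(2·7) ≡ 31/14. 14⁻¹ ≡ 47 (mod 73), so λ ≡ 31·47 ≡ 70.
  x = λ² - 61 - 61 = 4900 - 122 ≡ 33; y = λ·(61 - 33) - 7 ≡ 55. → (33, 55)
3P: (33, 55) + (61, 7). λ = (7 - 55)/(61 - 33) ≡ 25/28 mod 73. 28⁻¹ ≡ 60 (mod 73) since 28·60 = 1680 ≡ 1, so λ ≡ 40.
  x = λ² - 33 - 61 = 1600 - 94 ≡ 46; y = λ·(33 - 46) - 55 ≡ 9. → (46, 9)
3P = (46, 9).
Next 3Q:
Repeated addition: build up to 3Q.
2Q: tangent at (28, 30): λ = (3·28² + 37)/(2·30) ≡ 53/60. 60⁻¹ ≡ 28 (mod 73), so λ ≡ 53·28 ≡ 24.
  x = λ² - 28 - 28 = 576 - 56 ≡ 9; y = λ·(28 - 9) - 30 ≡ 61. → (9, 61)
3Q: (9, 61) + (28, 30). λ = (30 - 61)/(28 - 9) ≡ 42/19 mod 73. 19⁻¹ ≡ 50 (mod 73), so λ ≡ 56.
  x = λ² - 9 - 28 = 3136 - 37 ≡ 33; y = λ·(9 - 33) - 61 ≡ 55. → (33, 55)
3Q = (33, 55).
Finally 3P + 3Q:
(46, 9) + (33, 55). λ = (55 - 9)/(33 - 46) ≡ 46/60 mod 73. 60⁻¹ ≡ 28 (mod 73), so λ ≡ 47.
  x = λ² - 46 - 33 = 2209 - 79 ≡ 13; y = λ·(46 - 13) - 9 ≡ 9. → (13, 9)

(13, 9)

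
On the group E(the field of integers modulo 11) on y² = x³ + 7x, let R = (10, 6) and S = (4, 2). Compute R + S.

(6, 4)

(10, 6) + (4, 2). λ = (2 - 6)/(4 - 10) ≡ 7/5 mod 11. 5⁻¹ ≡ 9 (mod 11), so λ ≡ 8.
  x = λ² - 10 - 4 = 64 - 14 ≡ 6; y = λ·(10 - 6) - 6 ≡ 4. → (6, 4)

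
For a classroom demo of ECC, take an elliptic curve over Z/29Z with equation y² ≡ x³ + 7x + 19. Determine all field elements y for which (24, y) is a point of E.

2, 27

x³ + 7x + 19 = 14011 ≡ 4 (mod 29).
Square roots of 4 mod 29: 2 and 27 (since 2² = 4 ≡ 4).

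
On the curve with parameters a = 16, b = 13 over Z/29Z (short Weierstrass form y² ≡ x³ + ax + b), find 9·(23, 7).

Write P = (23, 7).
Repeated addition: build up to 9P.
2P: tangent at (23, 7): λ = (3·23² + 16)/(2·7) ≡ 8/14. 14⁻¹ ≡ 27 (mod 29), so λ ≡ 8·27 ≡ 13.
  x = λ² - 23 - 23 = 169 - 46 ≡ 7; y = λ·(23 - 7) - 7 ≡ 27. → (7, 27)
3P: (7, 27) + (23, 7). λ = (7 - 27)/(23 - 7) ≡ 9/16 mod 29. 16⁻¹ ≡ 20 (mod 29), so λ ≡ 6.
  x = λ² - 7 - 23 = 36 - 30 ≡ 6; y = λ·(7 - 6) - 27 ≡ 8. → (6, 8)
4P: (6, 8) + (23, 7). λ = (7 - 8)/(23 - 6) ≡ 28/17 mod 29. 17⁻¹ ≡ 12 (mod 29), so λ ≡ 17.
  x = λ² - 6 - 23 = 289 - 29 ≡ 28; y = λ·(6 - 28) - 8 ≡ 24. → (28, 24)
5P: (28, 24) + (23, 7). λ = (7 - 24)/(23 - 28) ≡ 12/24 mod 29. 24⁻¹ ≡ 23 (mod 29) since 24·23 = 552 ≡ 1, so λ ≡ 15.
  x = λ² - 28 - 23 = 225 - 51 ≡ 0; y = λ·(28 - 0) - 24 ≡ 19. → (0, 19)
6P: (0, 19) + (23, 7). λ = (7 - 19)/(23 - 0) ≡ 17/23 mod 29. 23⁻¹ ≡ 24 (mod 29), so λ ≡ 2.
  x = λ² - 0 - 23 = 4 - 23 ≡ 10; y = λ·(0 - 10) - 19 ≡ 19. → (10, 19)
7P: (10, 19) + (23, 7). λ = (7 - 19)/(23 - 10) ≡ 17/13 mod 29. 13⁻¹ ≡ 9 (mod 29), so λ ≡ 8.
  x = λ² - 10 - 23 = 64 - 33 ≡ 2; y = λ·(10 - 2) - 19 ≡ 16. → (2, 16)
8P: (2, 16) + (23, 7). λ = (7 - 16)/(23 - 2) ≡ 20/21 mod 29. 21⁻¹ ≡ 18 (mod 29) since 21·18 = 378 ≡ 1, so λ ≡ 12.
  x = λ² - 2 - 23 = 144 - 25 ≡ 3; y = λ·(2 - 3) - 16 ≡ 1. → (3, 1)
9P: (3, 1) + (23, 7). λ = (7 - 1)/(23 - 3) ≡ 6/20 mod 29. 20⁻¹ ≡ 16 (mod 29) since 20·16 = 320 ≡ 1, so λ ≡ 9.
  x = λ² - 3 - 23 = 81 - 26 ≡ 26; y = λ·(3 - 26) - 1 ≡ 24. → (26, 24)

(26, 24)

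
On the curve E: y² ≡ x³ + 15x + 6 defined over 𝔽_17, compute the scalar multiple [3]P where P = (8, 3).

(10, 0)

Repeated addition: build up to 3P.
2P: tangent at (8, 3): λ = (3·8² + 15)/(2·3) ≡ 3/6. 6⁻¹ ≡ 3 (mod 17) since 6·3 = 18 ≡ 1, so λ ≡ 3·3 ≡ 9.
  x = λ² - 8 - 8 = 81 - 16 ≡ 14; y = λ·(8 - 14) - 3 ≡ 11. → (14, 11)
3P: (14, 11) + (8, 3). λ = (3 - 11)/(8 - 14) ≡ 9/11 mod 17. 11⁻¹ ≡ 14 (mod 17) since 11·14 = 154 ≡ 1, so λ ≡ 7.
  x = λ² - 14 - 8 = 49 - 22 ≡ 10; y = λ·(14 - 10) - 11 ≡ 0. → (10, 0)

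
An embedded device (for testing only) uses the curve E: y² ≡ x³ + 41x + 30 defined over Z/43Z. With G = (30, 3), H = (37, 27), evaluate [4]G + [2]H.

(20, 11)

First 4G:
Repeated addition: build up to 4G.
2G: tangent at (30, 3): λ = (3·30² + 41)/(2·3) ≡ 32/6. 6⁻¹ ≡ 36 (mod 43) since 6·36 = 216 ≡ 1, so λ ≡ 32·36 ≡ 34.
  x = λ² - 30 - 30 = 1156 - 60 ≡ 21; y = λ·(30 - 21) - 3 ≡ 2. → (21, 2)
3G: (21, 2) + (30, 3). λ = (3 - 2)/(30 - 21) ≡ 1/9 mod 43. 9⁻¹ ≡ 24 (mod 43), so λ ≡ 24.
  x = λ² - 21 - 30 = 576 - 51 ≡ 9; y = λ·(21 - 9) - 2 ≡ 28. → (9, 28)
4G: (9, 28) + (30, 3). λ = (3 - 28)/(30 - 9) ≡ 18/21 mod 43. 21⁻¹ ≡ 41 (mod 43) since 21·41 = 861 ≡ 1, so λ ≡ 7.
  x = λ² - 9 - 30 = 49 - 39 ≡ 10; y = λ·(9 - 10) - 28 ≡ 8. → (10, 8)
4G = (10, 8).
Next 2H:
Repeated addition: build up to 2H.
2H: tangent at (37, 27): λ = (3·37² + 41)/(2·27) ≡ 20/11. 11⁻¹ ≡ 4 (mod 43), so λ ≡ 20·4 ≡ 37.
  x = λ² - 37 - 37 = 1369 - 74 ≡ 5; y = λ·(37 - 5) - 27 ≡ 39. → (5, 39)
2H = (5, 39).
Finally 4G + 2H:
(10, 8) + (5, 39). λ = (39 - 8)/(5 - 10) ≡ 31/38 mod 43. 38⁻¹ ≡ 17 (mod 43), so λ ≡ 11.
  x = λ² - 10 - 5 = 121 - 15 ≡ 20; y = λ·(10 - 20) - 8 ≡ 11. → (20, 11)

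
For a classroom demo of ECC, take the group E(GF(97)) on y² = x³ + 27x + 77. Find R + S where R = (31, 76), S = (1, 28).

(21, 37)

(31, 76) + (1, 28). λ = (28 - 76)/(1 - 31) ≡ 49/67 mod 97. 67⁻¹ ≡ 42 (mod 97) since 67·42 = 2814 ≡ 1, so λ ≡ 21.
  x = λ² - 31 - 1 = 441 - 32 ≡ 21; y = λ·(31 - 21) - 76 ≡ 37. → (21, 37)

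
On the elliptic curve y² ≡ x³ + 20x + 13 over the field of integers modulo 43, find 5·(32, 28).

(16, 0)

Write G = (32, 28).
Repeated addition: build up to 5G.
2G: tangent at (32, 28): λ = (3·32² + 20)/(2·28) ≡ 39/13. 13⁻¹ ≡ 10 (mod 43) since 13·10 = 130 ≡ 1, so λ ≡ 39·10 ≡ 3.
  x = λ² - 32 - 32 = 9 - 64 ≡ 31; y = λ·(32 - 31) - 28 ≡ 18. → (31, 18)
3G: (31, 18) + (32, 28). λ = (28 - 18)/(32 - 31) ≡ 10/1 mod 43. 1⁻¹ ≡ 1 (mod 43) since 1·1 = 1 ≡ 1, so λ ≡ 10.
  x = λ² - 31 - 32 = 100 - 63 ≡ 37; y = λ·(31 - 37) - 18 ≡ 8. → (37, 8)
4G: (37, 8) + (32, 28). λ = (28 - 8)/(32 - 37) ≡ 20/38 mod 43. 38⁻¹ ≡ 17 (mod 43), so λ ≡ 39.
  x = λ² - 37 - 32 = 1521 - 69 ≡ 33; y = λ·(37 - 33) - 8 ≡ 19. → (33, 19)
5G: (33, 19) + (32, 28). λ = (28 - 19)/(32 - 33) ≡ 9/42 mod 43. 42⁻¹ ≡ 42 (mod 43) since 42·42 = 1764 ≡ 1, so λ ≡ 34.
  x = λ² - 33 - 32 = 1156 - 65 ≡ 16; y = λ·(33 - 16) - 19 ≡ 0. → (16, 0)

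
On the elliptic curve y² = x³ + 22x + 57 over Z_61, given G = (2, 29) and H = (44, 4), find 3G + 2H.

(50, 3)

First 3G:
Repeated addition: build up to 3G.
2G: tangent at (2, 29): λ = (3·2² + 22)/(2·29) ≡ 34/58. 58⁻¹ ≡ 20 (mod 61), so λ ≡ 34·20 ≡ 9.
  x = λ² - 2 - 2 = 81 - 4 ≡ 16; y = λ·(2 - 16) - 29 ≡ 28. → (16, 28)
3G: (16, 28) + (2, 29). λ = (29 - 28)/(2 - 16) ≡ 1/47 mod 61. 47⁻¹ ≡ 13 (mod 61), so λ ≡ 13.
  x = λ² - 16 - 2 = 169 - 18 ≡ 29; y = λ·(16 - 29) - 28 ≡ 47. → (29, 47)
3G = (29, 47).
Next 2H:
Repeated addition: build up to 2H.
2H: tangent at (44, 4): λ = (3·44² + 22)/(2·4) ≡ 35/8. 8⁻¹ ≡ 23 (mod 61), so λ ≡ 35·23 ≡ 12.
  x = λ² - 44 - 44 = 144 - 88 ≡ 56; y = λ·(44 - 56) - 4 ≡ 35. → (56, 35)
2H = (56, 35).
Finally 3G + 2H:
(29, 47) + (56, 35). λ = (35 - 47)/(56 - 29) ≡ 49/27 mod 61. 27⁻¹ ≡ 52 (mod 61) since 27·52 = 1404 ≡ 1, so λ ≡ 47.
  x = λ² - 29 - 56 = 2209 - 85 ≡ 50; y = λ·(29 - 50) - 47 ≡ 3. → (50, 3)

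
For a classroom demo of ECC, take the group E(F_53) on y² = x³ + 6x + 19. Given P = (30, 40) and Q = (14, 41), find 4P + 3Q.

First 4P:
Repeated addition: build up to 4P.
2P: tangent at (30, 40): λ = (3·30² + 6)/(2·40) ≡ 3/27. 27⁻¹ ≡ 2 (mod 53) since 27·2 = 54 ≡ 1, so λ ≡ 3·2 ≡ 6.
  x = λ² - 30 - 30 = 36 - 60 ≡ 29; y = λ·(30 - 29) - 40 ≡ 19. → (29, 19)
3P: (29, 19) + (30, 40). λ = (40 - 19)/(30 - 29) ≡ 21/1 mod 53. 1⁻¹ ≡ 1 (mod 53), so λ ≡ 21.
  x = λ² - 29 - 30 = 441 - 59 ≡ 11; y = λ·(29 - 11) - 19 ≡ 41. → (11, 41)
4P: (11, 41) + (30, 40). λ = (40 - 41)/(30 - 11) ≡ 52/19 mod 53. 19⁻¹ ≡ 14 (mod 53), so λ ≡ 39.
  x = λ² - 11 - 30 = 1521 - 41 ≡ 49; y = λ·(11 - 49) - 41 ≡ 14. → (49, 14)
4P = (49, 14).
Next 3Q:
Repeated addition: build up to 3Q.
2Q: tangent at (14, 41): λ = (3·14² + 6)/(2·41) ≡ 11/29. 29⁻¹ ≡ 11 (mod 53) since 29·11 = 319 ≡ 1, so λ ≡ 11·11 ≡ 15.
  x = λ² - 14 - 14 = 225 - 28 ≡ 38; y = λ·(14 - 38) - 41 ≡ 23. → (38, 23)
3Q: (38, 23) + (14, 41). λ = (41 - 23)/(14 - 38) ≡ 18/29 mod 53. 29⁻¹ ≡ 11 (mod 53), so λ ≡ 39.
  x = λ² - 38 - 14 = 1521 - 52 ≡ 38; y = λ·(38 - 38) - 23 ≡ 30. → (38, 30)
3Q = (38, 30).
Finally 4P + 3Q:
(49, 14) + (38, 30). λ = (30 - 14)/(38 - 49) ≡ 16/42 mod 53. 42⁻¹ ≡ 24 (mod 53), so λ ≡ 13.
  x = λ² - 49 - 38 = 169 - 87 ≡ 29; y = λ·(49 - 29) - 14 ≡ 34. → (29, 34)

(29, 34)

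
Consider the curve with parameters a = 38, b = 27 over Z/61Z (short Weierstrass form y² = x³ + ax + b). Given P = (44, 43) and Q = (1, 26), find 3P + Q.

First 3P:
Repeated addition: build up to 3P.
2P: tangent at (44, 43): λ = (3·44² + 38)/(2·43) ≡ 51/25. 25⁻¹ ≡ 22 (mod 61) since 25·22 = 550 ≡ 1, so λ ≡ 51·22 ≡ 24.
  x = λ² - 44 - 44 = 576 - 88 ≡ 0; y = λ·(44 - 0) - 43 ≡ 37. → (0, 37)
3P: (0, 37) + (44, 43). λ = (43 - 37)/(44 - 0) ≡ 6/44 mod 61. 44⁻¹ ≡ 43 (mod 61), so λ ≡ 14.
  x = λ² - 0 - 44 = 196 - 44 ≡ 30; y = λ·(0 - 30) - 37 ≡ 31. → (30, 31)
3P = (30, 31).
Finally 3P + Q:
(30, 31) + (1, 26). λ = (26 - 31)/(1 - 30) ≡ 56/32 mod 61. 32⁻¹ ≡ 21 (mod 61), so λ ≡ 17.
  x = λ² - 30 - 1 = 289 - 31 ≡ 14; y = λ·(30 - 14) - 31 ≡ 58. → (14, 58)

(14, 58)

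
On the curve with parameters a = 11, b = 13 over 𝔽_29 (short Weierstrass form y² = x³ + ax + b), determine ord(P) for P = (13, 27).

2P: tangent at (13, 27): λ = (3·13² + 11)/(2·27) ≡ 25/25. 25⁻¹ ≡ 7 (mod 29) since 25·7 = 175 ≡ 1, so λ ≡ 25·7 ≡ 1.
  x = λ² - 13 - 13 = 1 - 26 ≡ 4; y = λ·(13 - 4) - 27 ≡ 11. → (4, 11)
3P: (4, 11) + (13, 27). λ = (27 - 11)/(13 - 4) ≡ 16/9 mod 29. 9⁻¹ ≡ 13 (mod 29), so λ ≡ 5.
  x = λ² - 4 - 13 = 25 - 17 ≡ 8; y = λ·(4 - 8) - 11 ≡ 27. → (8, 27)
4P: (8, 27) + (13, 27). λ = (27 - 27)/(13 - 8) ≡ 0/5 mod 29. 5⁻¹ ≡ 6 (mod 29) since 5·6 = 30 ≡ 1, so λ ≡ 0.
  x = λ² - 8 - 13 = 0 - 21 ≡ 8; y = λ·(8 - 8) - 27 ≡ 2. → (8, 2)
5P: (8, 2) + (13, 27). λ = (27 - 2)/(13 - 8) ≡ 25/5 mod 29. 5⁻¹ ≡ 6 (mod 29) since 5·6 = 30 ≡ 1, so λ ≡ 5.
  x = λ² - 8 - 13 = 25 - 21 ≡ 4; y = λ·(8 - 4) - 2 ≡ 18. → (4, 18)
6P: (4, 18) + (13, 27). λ = (27 - 18)/(13 - 4) ≡ 9/9 mod 29. 9⁻¹ ≡ 13 (mod 29) since 9·13 = 117 ≡ 1, so λ ≡ 1.
  x = λ² - 4 - 13 = 1 - 17 ≡ 13; y = λ·(4 - 13) - 18 ≡ 2. → (13, 2)
7P: (13, 2) + (13, 27): same x and y₁ ≡ -y₂, so the sum is O.
7P = O, so the order is 7.

7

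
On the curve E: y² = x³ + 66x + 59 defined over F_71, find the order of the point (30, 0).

2

2P: (30, 0) + (30, 0): same x and y₁ ≡ -y₂, so the sum is the point at infinity.
2P = the point at infinity, so the order is 2.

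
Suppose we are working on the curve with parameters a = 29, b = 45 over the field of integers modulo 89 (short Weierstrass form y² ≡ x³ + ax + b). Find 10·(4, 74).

Write Q = (4, 74).
Repeated addition: build up to 10Q.
2Q: tangent at (4, 74): λ = (3·4² + 29)/(2·74) ≡ 77/59. 59⁻¹ ≡ 86 (mod 89) since 59·86 = 5074 ≡ 1, so λ ≡ 77·86 ≡ 36.
  x = λ² - 4 - 4 = 1296 - 8 ≡ 42; y = λ·(4 - 42) - 74 ≡ 71. → (42, 71)
3Q: (42, 71) + (4, 74). λ = (74 - 71)/(4 - 42) ≡ 3/51 mod 89. 51⁻¹ ≡ 7 (mod 89) since 51·7 = 357 ≡ 1, so λ ≡ 21.
  x = λ² - 42 - 4 = 441 - 46 ≡ 39; y = λ·(42 - 39) - 71 ≡ 81. → (39, 81)
4Q: (39, 81) + (4, 74). λ = (74 - 81)/(4 - 39) ≡ 82/54 mod 89. 54⁻¹ ≡ 61 (mod 89), so λ ≡ 18.
  x = λ² - 39 - 4 = 324 - 43 ≡ 14; y = λ·(39 - 14) - 81 ≡ 13. → (14, 13)
5Q: (14, 13) + (4, 74). λ = (74 - 13)/(4 - 14) ≡ 61/79 mod 89. 79⁻¹ ≡ 80 (mod 89) since 79·80 = 6320 ≡ 1, so λ ≡ 74.
  x = λ² - 14 - 4 = 5476 - 18 ≡ 29; y = λ·(14 - 29) - 13 ≡ 34. → (29, 34)
6Q: (29, 34) + (4, 74). λ = (74 - 34)/(4 - 29) ≡ 40/64 mod 89. 64⁻¹ ≡ 32 (mod 89), so λ ≡ 34.
  x = λ² - 29 - 4 = 1156 - 33 ≡ 55; y = λ·(29 - 55) - 34 ≡ 61. → (55, 61)
7Q: (55, 61) + (4, 74). λ = (74 - 61)/(4 - 55) ≡ 13/38 mod 89. 38⁻¹ ≡ 82 (mod 89), so λ ≡ 87.
  x = λ² - 55 - 4 = 7569 - 59 ≡ 34; y = λ·(55 - 34) - 61 ≡ 75. → (34, 75)
8Q: (34, 75) + (4, 74). λ = (74 - 75)/(4 - 34) ≡ 88/59 mod 89. 59⁻¹ ≡ 86 (mod 89), so λ ≡ 3.
  x = λ² - 34 - 4 = 9 - 38 ≡ 60; y = λ·(34 - 60) - 75 ≡ 25. → (60, 25)
9Q: (60, 25) + (4, 74). λ = (74 - 25)/(4 - 60) ≡ 49/33 mod 89. 33⁻¹ ≡ 27 (mod 89), so λ ≡ 77.
  x = λ² - 60 - 4 = 5929 - 64 ≡ 80; y = λ·(60 - 80) - 25 ≡ 37. → (80, 37)
10Q: (80, 37) + (4, 74). λ = (74 - 37)/(4 - 80) ≡ 37/13 mod 89. 13⁻¹ ≡ 48 (mod 89), so λ ≡ 85.
  x = λ² - 80 - 4 = 7225 - 84 ≡ 21; y = λ·(80 - 21) - 37 ≡ 83. → (21, 83)

(21, 83)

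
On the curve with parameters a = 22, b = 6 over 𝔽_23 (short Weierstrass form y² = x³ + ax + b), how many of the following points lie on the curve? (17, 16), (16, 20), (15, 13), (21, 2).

(17, 16): 16² ≡ 3, rhs ≡ 3 → on.
(16, 20): 20² ≡ 9, rhs ≡ 15 → off.
(15, 13): 13² ≡ 8, rhs ≡ 8 → on.
(21, 2): 2² ≡ 4, rhs ≡ 0 → off.

2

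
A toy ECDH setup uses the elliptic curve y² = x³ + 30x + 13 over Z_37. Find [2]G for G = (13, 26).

(8, 5)

tangent at (13, 26): λ = (3·13² + 30)/(2·26) ≡ 19/15. 15⁻¹ ≡ 5 (mod 37), so λ ≡ 19·5 ≡ 21.
  x = λ² - 13 - 13 = 441 - 26 ≡ 8; y = λ·(13 - 8) - 26 ≡ 5. → (8, 5)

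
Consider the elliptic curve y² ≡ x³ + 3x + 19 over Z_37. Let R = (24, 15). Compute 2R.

tangent at (24, 15): λ = (3·24² + 3)/(2·15) ≡ 29/30. 30⁻¹ ≡ 21 (mod 37) since 30·21 = 630 ≡ 1, so λ ≡ 29·21 ≡ 17.
  x = λ² - 24 - 24 = 289 - 48 ≡ 19; y = λ·(24 - 19) - 15 ≡ 33. → (19, 33)

(19, 33)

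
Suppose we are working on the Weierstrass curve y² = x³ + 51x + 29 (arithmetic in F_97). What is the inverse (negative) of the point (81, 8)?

-(81, 8) = (81, -8 mod 97) = (81, 89).

(81, 89)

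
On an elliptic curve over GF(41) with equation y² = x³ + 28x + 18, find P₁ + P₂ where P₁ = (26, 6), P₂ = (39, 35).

(13, 23)

(26, 6) + (39, 35). λ = (35 - 6)/(39 - 26) ≡ 29/13 mod 41. 13⁻¹ ≡ 19 (mod 41), so λ ≡ 18.
  x = λ² - 26 - 39 = 324 - 65 ≡ 13; y = λ·(26 - 13) - 6 ≡ 23. → (13, 23)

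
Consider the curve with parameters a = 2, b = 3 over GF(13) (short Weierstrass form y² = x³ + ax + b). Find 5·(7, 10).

Write P = (7, 10).
Repeated addition: build up to 5P.
2P: tangent at (7, 10): λ = (3·7² + 2)/(2·10) ≡ 6/7. 7⁻¹ ≡ 2 (mod 13), so λ ≡ 6·2 ≡ 12.
  x = λ² - 7 - 7 = 144 - 14 ≡ 0; y = λ·(7 - 0) - 10 ≡ 9. → (0, 9)
3P: (0, 9) + (7, 10). λ = (10 - 9)/(7 - 0) ≡ 1/7 mod 13. 7⁻¹ ≡ 2 (mod 13), so λ ≡ 2.
  x = λ² - 0 - 7 = 4 - 7 ≡ 10; y = λ·(0 - 10) - 9 ≡ 10. → (10, 10)
4P: (10, 10) + (7, 10). λ = (10 - 10)/(7 - 10) ≡ 0/10 mod 13. 10⁻¹ ≡ 4 (mod 13), so λ ≡ 0.
  x = λ² - 10 - 7 = 0 - 17 ≡ 9; y = λ·(10 - 9) - 10 ≡ 3. → (9, 3)
5P: (9, 3) + (7, 10). λ = (10 - 3)/(7 - 9) ≡ 7/11 mod 13. 11⁻¹ ≡ 6 (mod 13), so λ ≡ 3.
  x = λ² - 9 - 7 = 9 - 16 ≡ 6; y = λ·(9 - 6) - 3 ≡ 6. → (6, 6)

(6, 6)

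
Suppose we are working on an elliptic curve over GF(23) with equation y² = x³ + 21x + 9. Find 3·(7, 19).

(6, 11)

Write G = (7, 19).
Repeated addition: build up to 3G.
2G: tangent at (7, 19): λ = (3·7² + 21)/(2·19) ≡ 7/15. 15⁻¹ ≡ 20 (mod 23), so λ ≡ 7·20 ≡ 2.
  x = λ² - 7 - 7 = 4 - 14 ≡ 13; y = λ·(7 - 13) - 19 ≡ 15. → (13, 15)
3G: (13, 15) + (7, 19). λ = (19 - 15)/(7 - 13) ≡ 4/17 mod 23. 17⁻¹ ≡ 19 (mod 23) since 17·19 = 323 ≡ 1, so λ ≡ 7.
  x = λ² - 13 - 7 = 49 - 20 ≡ 6; y = λ·(13 - 6) - 15 ≡ 11. → (6, 11)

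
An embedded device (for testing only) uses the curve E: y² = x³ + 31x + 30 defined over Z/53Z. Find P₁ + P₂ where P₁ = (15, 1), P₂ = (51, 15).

(15, 1) + (51, 15). λ = (15 - 1)/(51 - 15) ≡ 14/36 mod 53. 36⁻¹ ≡ 28 (mod 53), so λ ≡ 21.
  x = λ² - 15 - 51 = 441 - 66 ≡ 4; y = λ·(15 - 4) - 1 ≡ 18. → (4, 18)

(4, 18)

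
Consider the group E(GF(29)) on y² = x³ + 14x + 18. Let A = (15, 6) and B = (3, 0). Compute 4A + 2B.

First 4A:
Repeated addition: build up to 4A.
2A: tangent at (15, 6): λ = (3·15² + 14)/(2·6) ≡ 22/12. 12⁻¹ ≡ 17 (mod 29), so λ ≡ 22·17 ≡ 26.
  x = λ² - 15 - 15 = 676 - 30 ≡ 8; y = λ·(15 - 8) - 6 ≡ 2. → (8, 2)
3A: (8, 2) + (15, 6). λ = (6 - 2)/(15 - 8) ≡ 4/7 mod 29. 7⁻¹ ≡ 25 (mod 29) since 7·25 = 175 ≡ 1, so λ ≡ 13.
  x = λ² - 8 - 15 = 169 - 23 ≡ 1; y = λ·(8 - 1) - 2 ≡ 2. → (1, 2)
4A: (1, 2) + (15, 6). λ = (6 - 2)/(15 - 1) ≡ 4/14 mod 29. 14⁻¹ ≡ 27 (mod 29), so λ ≡ 21.
  x = λ² - 1 - 15 = 441 - 16 ≡ 19; y = λ·(1 - 19) - 2 ≡ 26. → (19, 26)
4A = (19, 26).
Next 2B:
Repeated addition: build up to 2B.
2B: (3, 0) + (3, 0): same x and y₁ ≡ -y₂, so the sum is O.
2B = O.
Finally 4A + 2B:
(19, 26) + O = (19, 26) (identity).

(19, 26)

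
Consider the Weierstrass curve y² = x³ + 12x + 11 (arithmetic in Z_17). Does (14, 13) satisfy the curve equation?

y² = 13² ≡ 16; x³ + 12x + 11 = 2923 ≡ 16 (mod 17). 16 = 16.

yes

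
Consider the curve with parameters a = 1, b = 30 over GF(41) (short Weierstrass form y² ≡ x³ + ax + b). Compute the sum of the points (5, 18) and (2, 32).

(33, 17)

(5, 18) + (2, 32). λ = (32 - 18)/(2 - 5) ≡ 14/38 mod 41. 38⁻¹ ≡ 27 (mod 41), so λ ≡ 9.
  x = λ² - 5 - 2 = 81 - 7 ≡ 33; y = λ·(5 - 33) - 18 ≡ 17. → (33, 17)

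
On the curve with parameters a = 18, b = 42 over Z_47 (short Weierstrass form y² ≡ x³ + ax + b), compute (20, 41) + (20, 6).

O

The two points share x = 20 and their y-coordinates satisfy 41 + 6 ≡ 0 (mod 47), so they are inverses. Their sum is O.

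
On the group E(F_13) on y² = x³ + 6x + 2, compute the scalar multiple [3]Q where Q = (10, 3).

Repeated addition: build up to 3Q.
2Q: tangent at (10, 3): λ = (3·10² + 6)/(2·3) ≡ 7/6. 6⁻¹ ≡ 11 (mod 13), so λ ≡ 7·11 ≡ 12.
  x = λ² - 10 - 10 = 144 - 20 ≡ 7; y = λ·(10 - 7) - 3 ≡ 7. → (7, 7)
3Q: (7, 7) + (10, 3). λ = (3 - 7)/(10 - 7) ≡ 9/3 mod 13. 3⁻¹ ≡ 9 (mod 13) since 3·9 = 27 ≡ 1, so λ ≡ 3.
  x = λ² - 7 - 10 = 9 - 17 ≡ 5; y = λ·(7 - 5) - 7 ≡ 12. → (5, 12)

(5, 12)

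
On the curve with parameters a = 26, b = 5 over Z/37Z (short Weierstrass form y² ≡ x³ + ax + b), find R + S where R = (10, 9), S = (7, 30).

(10, 9) + (7, 30). λ = (30 - 9)/(7 - 10) ≡ 21/34 mod 37. 34⁻¹ ≡ 12 (mod 37) since 34·12 = 408 ≡ 1, so λ ≡ 30.
  x = λ² - 10 - 7 = 900 - 17 ≡ 32; y = λ·(10 - 32) - 9 ≡ 34. → (32, 34)

(32, 34)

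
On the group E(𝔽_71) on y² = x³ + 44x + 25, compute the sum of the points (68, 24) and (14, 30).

(53, 69)

(68, 24) + (14, 30). λ = (30 - 24)/(14 - 68) ≡ 6/17 mod 71. 17⁻¹ ≡ 46 (mod 71), so λ ≡ 63.
  x = λ² - 68 - 14 = 3969 - 82 ≡ 53; y = λ·(68 - 53) - 24 ≡ 69. → (53, 69)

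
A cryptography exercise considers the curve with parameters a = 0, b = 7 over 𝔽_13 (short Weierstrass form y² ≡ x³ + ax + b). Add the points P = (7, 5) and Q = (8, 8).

(7, 5) + (8, 8). λ = (8 - 5)/(8 - 7) ≡ 3/1 mod 13. 1⁻¹ ≡ 1 (mod 13) since 1·1 = 1 ≡ 1, so λ ≡ 3.
  x = λ² - 7 - 8 = 9 - 15 ≡ 7; y = λ·(7 - 7) - 5 ≡ 8. → (7, 8)

(7, 8)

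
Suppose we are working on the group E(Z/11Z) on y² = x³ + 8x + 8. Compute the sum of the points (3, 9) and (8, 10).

(3, 9) + (8, 10). λ = (10 - 9)/(8 - 3) ≡ 1/5 mod 11. 5⁻¹ ≡ 9 (mod 11), so λ ≡ 9.
  x = λ² - 3 - 8 = 81 - 11 ≡ 4; y = λ·(3 - 4) - 9 ≡ 4. → (4, 4)

(4, 4)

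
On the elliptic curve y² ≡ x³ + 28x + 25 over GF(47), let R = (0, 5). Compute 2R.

(21, 2)

tangent at (0, 5): λ = (3·0² + 28)/(2·5) ≡ 28/10. 10⁻¹ ≡ 33 (mod 47) since 10·33 = 330 ≡ 1, so λ ≡ 28·33 ≡ 31.
  x = λ² - 0 - 0 = 961 - 0 ≡ 21; y = λ·(0 - 21) - 5 ≡ 2. → (21, 2)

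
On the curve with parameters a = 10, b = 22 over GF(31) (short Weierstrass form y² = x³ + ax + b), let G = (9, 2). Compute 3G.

(8, 5)

Repeated addition: build up to 3G.
2G: tangent at (9, 2): λ = (3·9² + 10)/(2·2) ≡ 5/4. 4⁻¹ ≡ 8 (mod 31), so λ ≡ 5·8 ≡ 9.
  x = λ² - 9 - 9 = 81 - 18 ≡ 1; y = λ·(9 - 1) - 2 ≡ 8. → (1, 8)
3G: (1, 8) + (9, 2). λ = (2 - 8)/(9 - 1) ≡ 25/8 mod 31. 8⁻¹ ≡ 4 (mod 31), so λ ≡ 7.
  x = λ² - 1 - 9 = 49 - 10 ≡ 8; y = λ·(1 - 8) - 8 ≡ 5. → (8, 5)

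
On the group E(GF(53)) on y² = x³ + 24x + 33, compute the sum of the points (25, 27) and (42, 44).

(25, 27) + (42, 44). λ = (44 - 27)/(42 - 25) ≡ 17/17 mod 53. 17⁻¹ ≡ 25 (mod 53) since 17·25 = 425 ≡ 1, so λ ≡ 1.
  x = λ² - 25 - 42 = 1 - 67 ≡ 40; y = λ·(25 - 40) - 27 ≡ 11. → (40, 11)

(40, 11)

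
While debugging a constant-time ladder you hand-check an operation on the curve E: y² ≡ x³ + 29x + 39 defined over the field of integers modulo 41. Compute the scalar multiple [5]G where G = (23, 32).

(33, 19)

Repeated addition: build up to 5G.
2G: tangent at (23, 32): λ = (3·23² + 29)/(2·32) ≡ 17/23. 23⁻¹ ≡ 25 (mod 41) since 23·25 = 575 ≡ 1, so λ ≡ 17·25 ≡ 15.
  x = λ² - 23 - 23 = 225 - 46 ≡ 15; y = λ·(23 - 15) - 32 ≡ 6. → (15, 6)
3G: (15, 6) + (23, 32). λ = (32 - 6)/(23 - 15) ≡ 26/8 mod 41. 8⁻¹ ≡ 36 (mod 41) since 8·36 = 288 ≡ 1, so λ ≡ 34.
  x = λ² - 15 - 23 = 1156 - 38 ≡ 11; y = λ·(15 - 11) - 6 ≡ 7. → (11, 7)
4G: (11, 7) + (23, 32). λ = (32 - 7)/(23 - 11) ≡ 25/12 mod 41. 12⁻¹ ≡ 24 (mod 41) since 12·24 = 288 ≡ 1, so λ ≡ 26.
  x = λ² - 11 - 23 = 676 - 34 ≡ 27; y = λ·(11 - 27) - 7 ≡ 28. → (27, 28)
5G: (27, 28) + (23, 32). λ = (32 - 28)/(23 - 27) ≡ 4/37 mod 41. 37⁻¹ ≡ 10 (mod 41) since 37·10 = 370 ≡ 1, so λ ≡ 40.
  x = λ² - 27 - 23 = 1600 - 50 ≡ 33; y = λ·(27 - 33) - 28 ≡ 19. → (33, 19)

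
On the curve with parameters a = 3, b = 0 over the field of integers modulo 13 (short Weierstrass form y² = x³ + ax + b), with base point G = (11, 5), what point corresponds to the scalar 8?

Double-and-add on 8 = (1000)₂. Start with G = (11, 5) for the leading 1-bit.
double: tangent at (11, 5): λ = (3·11² + 3)/(2·5) ≡ 2/10. 10⁻¹ ≡ 4 (mod 13) since 10·4 = 40 ≡ 1, so λ ≡ 2·4 ≡ 8.
  x = λ² - 11 - 11 = 64 - 22 ≡ 3; y = λ·(11 - 3) - 5 ≡ 7. → (3, 7)
double: tangent at (3, 7): λ = (3·3² + 3)/(2·7) ≡ 4/1. 1⁻¹ ≡ 1 (mod 13), so λ ≡ 4·1 ≡ 4.
  x = λ² - 3 - 3 = 16 - 6 ≡ 10; y = λ·(3 - 10) - 7 ≡ 4. → (10, 4)
double: tangent at (10, 4): λ = (3·10² + 3)/(2·4) ≡ 4/8. 8⁻¹ ≡ 5 (mod 13), so λ ≡ 4·5 ≡ 7.
  x = λ² - 10 - 10 = 49 - 20 ≡ 3; y = λ·(10 - 3) - 4 ≡ 6. → (3, 6)

(3, 6)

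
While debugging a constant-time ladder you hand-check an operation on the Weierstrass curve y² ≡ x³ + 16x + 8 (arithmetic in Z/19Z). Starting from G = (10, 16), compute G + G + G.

(17, 14)

Repeated addition: build up to 3G.
2G: tangent at (10, 16): λ = (3·10² + 16)/(2·16) ≡ 12/13. 13⁻¹ ≡ 3 (mod 19) since 13·3 = 39 ≡ 1, so λ ≡ 12·3 ≡ 17.
  x = λ² - 10 - 10 = 289 - 20 ≡ 3; y = λ·(10 - 3) - 16 ≡ 8. → (3, 8)
3G: (3, 8) + (10, 16). λ = (16 - 8)/(10 - 3) ≡ 8/7 mod 19. 7⁻¹ ≡ 11 (mod 19), so λ ≡ 12.
  x = λ² - 3 - 10 = 144 - 13 ≡ 17; y = λ·(3 - 17) - 8 ≡ 14. → (17, 14)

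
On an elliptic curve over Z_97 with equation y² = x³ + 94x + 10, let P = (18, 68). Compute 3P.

(2, 77)

Repeated addition: build up to 3P.
2P: tangent at (18, 68): λ = (3·18² + 94)/(2·68) ≡ 96/39. 39⁻¹ ≡ 5 (mod 97) since 39·5 = 195 ≡ 1, so λ ≡ 96·5 ≡ 92.
  x = λ² - 18 - 18 = 8464 - 36 ≡ 86; y = λ·(18 - 86) - 68 ≡ 78. → (86, 78)
3P: (86, 78) + (18, 68). λ = (68 - 78)/(18 - 86) ≡ 87/29 mod 97. 29⁻¹ ≡ 87 (mod 97) since 29·87 = 2523 ≡ 1, so λ ≡ 3.
  x = λ² - 86 - 18 = 9 - 104 ≡ 2; y = λ·(86 - 2) - 78 ≡ 77. → (2, 77)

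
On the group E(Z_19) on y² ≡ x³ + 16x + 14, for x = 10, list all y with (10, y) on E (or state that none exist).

none

x³ + 16x + 14 = 1174 ≡ 15 (mod 19).
15 is a non-residue mod 19; no y exists.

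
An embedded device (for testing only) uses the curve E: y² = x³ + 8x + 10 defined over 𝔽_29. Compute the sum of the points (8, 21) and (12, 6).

(14, 16)

(8, 21) + (12, 6). λ = (6 - 21)/(12 - 8) ≡ 14/4 mod 29. 4⁻¹ ≡ 22 (mod 29) since 4·22 = 88 ≡ 1, so λ ≡ 18.
  x = λ² - 8 - 12 = 324 - 20 ≡ 14; y = λ·(8 - 14) - 21 ≡ 16. → (14, 16)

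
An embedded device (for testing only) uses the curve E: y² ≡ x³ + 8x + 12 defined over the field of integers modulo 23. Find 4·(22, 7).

(8, 17)

Write Q = (22, 7).
Double-and-add on 4 = (100)₂. Start with Q = (22, 7) for the leading 1-bit.
double: tangent at (22, 7): λ = (3·22² + 8)/(2·7) ≡ 11/14. 14⁻¹ ≡ 5 (mod 23), so λ ≡ 11·5 ≡ 9.
  x = λ² - 22 - 22 = 81 - 44 ≡ 14; y = λ·(22 - 14) - 7 ≡ 19. → (14, 19)
double: tangent at (14, 19): λ = (3·14² + 8)/(2·19) ≡ 21/15. 15⁻¹ ≡ 20 (mod 23), so λ ≡ 21·20 ≡ 6.
  x = λ² - 14 - 14 = 36 - 28 ≡ 8; y = λ·(14 - 8) - 19 ≡ 17. → (8, 17)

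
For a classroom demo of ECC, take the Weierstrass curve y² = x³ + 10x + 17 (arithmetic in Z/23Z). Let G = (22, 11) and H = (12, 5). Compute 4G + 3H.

(20, 11)

First 4G:
Repeated addition: build up to 4G.
2G: tangent at (22, 11): λ = (3·22² + 10)/(2·11) ≡ 13/22. 22⁻¹ ≡ 22 (mod 23) since 22·22 = 484 ≡ 1, so λ ≡ 13·22 ≡ 10.
  x = λ² - 22 - 22 = 100 - 44 ≡ 10; y = λ·(22 - 10) - 11 ≡ 17. → (10, 17)
3G: (10, 17) + (22, 11). λ = (11 - 17)/(22 - 10) ≡ 17/12 mod 23. 12⁻¹ ≡ 2 (mod 23) since 12·2 = 24 ≡ 1, so λ ≡ 11.
  x = λ² - 10 - 22 = 121 - 32 ≡ 20; y = λ·(10 - 20) - 17 ≡ 11. → (20, 11)
4G: (20, 11) + (22, 11). λ = (11 - 11)/(22 - 20) ≡ 0/2 mod 23. 2⁻¹ ≡ 12 (mod 23) since 2·12 = 24 ≡ 1, so λ ≡ 0.
  x = λ² - 20 - 22 = 0 - 42 ≡ 4; y = λ·(20 - 4) - 11 ≡ 12. → (4, 12)
4G = (4, 12).
Next 3H:
Repeated addition: build up to 3H.
2H: tangent at (12, 5): λ = (3·12² + 10)/(2·5) ≡ 5/10. 10⁻¹ ≡ 7 (mod 23), so λ ≡ 5·7 ≡ 12.
  x = λ² - 12 - 12 = 144 - 24 ≡ 5; y = λ·(12 - 5) - 5 ≡ 10. → (5, 10)
3H: (5, 10) + (12, 5). λ = (5 - 10)/(12 - 5) ≡ 18/7 mod 23. 7⁻¹ ≡ 10 (mod 23) since 7·10 = 70 ≡ 1, so λ ≡ 19.
  x = λ² - 5 - 12 = 361 - 17 ≡ 22; y = λ·(5 - 22) - 10 ≡ 12. → (22, 12)
3H = (22, 12).
Finally 4G + 3H:
(4, 12) + (22, 12). λ = (12 - 12)/(22 - 4) ≡ 0/18 mod 23. 18⁻¹ ≡ 9 (mod 23), so λ ≡ 0.
  x = λ² - 4 - 22 = 0 - 26 ≡ 20; y = λ·(4 - 20) - 12 ≡ 11. → (20, 11)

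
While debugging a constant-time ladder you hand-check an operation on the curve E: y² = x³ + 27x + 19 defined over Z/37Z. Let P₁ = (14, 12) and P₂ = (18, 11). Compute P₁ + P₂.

(12, 6)

(14, 12) + (18, 11). λ = (11 - 12)/(18 - 14) ≡ 36/4 mod 37. 4⁻¹ ≡ 28 (mod 37) since 4·28 = 112 ≡ 1, so λ ≡ 9.
  x = λ² - 14 - 18 = 81 - 32 ≡ 12; y = λ·(14 - 12) - 12 ≡ 6. → (12, 6)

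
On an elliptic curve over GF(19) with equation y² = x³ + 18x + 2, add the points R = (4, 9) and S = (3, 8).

(4, 9) + (3, 8). λ = (8 - 9)/(3 - 4) ≡ 18/18 mod 19. 18⁻¹ ≡ 18 (mod 19) since 18·18 = 324 ≡ 1, so λ ≡ 1.
  x = λ² - 4 - 3 = 1 - 7 ≡ 13; y = λ·(4 - 13) - 9 ≡ 1. → (13, 1)

(13, 1)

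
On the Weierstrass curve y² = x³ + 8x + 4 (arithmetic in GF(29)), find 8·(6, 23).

(9, 15)

Write Q = (6, 23).
Repeated addition: build up to 8Q.
2Q: tangent at (6, 23): λ = (3·6² + 8)/(2·23) ≡ 0/17. 17⁻¹ ≡ 12 (mod 29), so λ ≡ 0·12 ≡ 0.
  x = λ² - 6 - 6 = 0 - 12 ≡ 17; y = λ·(6 - 17) - 23 ≡ 6. → (17, 6)
3Q: (17, 6) + (6, 23). λ = (23 - 6)/(6 - 17) ≡ 17/18 mod 29. 18⁻¹ ≡ 21 (mod 29), so λ ≡ 9.
  x = λ² - 17 - 6 = 81 - 23 ≡ 0; y = λ·(17 - 0) - 6 ≡ 2. → (0, 2)
4Q: (0, 2) + (6, 23). λ = (23 - 2)/(6 - 0) ≡ 21/6 mod 29. 6⁻¹ ≡ 5 (mod 29), so λ ≡ 18.
  x = λ² - 0 - 6 = 324 - 6 ≡ 28; y = λ·(0 - 28) - 2 ≡ 16. → (28, 16)
5Q: (28, 16) + (6, 23). λ = (23 - 16)/(6 - 28) ≡ 7/7 mod 29. 7⁻¹ ≡ 25 (mod 29) since 7·25 = 175 ≡ 1, so λ ≡ 1.
  x = λ² - 28 - 6 = 1 - 34 ≡ 25; y = λ·(28 - 25) - 16 ≡ 16. → (25, 16)
6Q: (25, 16) + (6, 23). λ = (23 - 16)/(6 - 25) ≡ 7/10 mod 29. 10⁻¹ ≡ 3 (mod 29) since 10·3 = 30 ≡ 1, so λ ≡ 21.
  x = λ² - 25 - 6 = 441 - 31 ≡ 4; y = λ·(25 - 4) - 16 ≡ 19. → (4, 19)
7Q: (4, 19) + (6, 23). λ = (23 - 19)/(6 - 4) ≡ 4/2 mod 29. 2⁻¹ ≡ 15 (mod 29) since 2·15 = 30 ≡ 1, so λ ≡ 2.
  x = λ² - 4 - 6 = 4 - 10 ≡ 23; y = λ·(4 - 23) - 19 ≡ 1. → (23, 1)
8Q: (23, 1) + (6, 23). λ = (23 - 1)/(6 - 23) ≡ 22/12 mod 29. 12⁻¹ ≡ 17 (mod 29), so λ ≡ 26.
  x = λ² - 23 - 6 = 676 - 29 ≡ 9; y = λ·(23 - 9) - 1 ≡ 15. → (9, 15)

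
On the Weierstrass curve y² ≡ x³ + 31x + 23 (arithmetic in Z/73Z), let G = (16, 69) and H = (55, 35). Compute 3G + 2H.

First 3G:
Repeated addition: build up to 3G.
2G: tangent at (16, 69): λ = (3·16² + 31)/(2·69) ≡ 69/65. 65⁻¹ ≡ 9 (mod 73), so λ ≡ 69·9 ≡ 37.
  x = λ² - 16 - 16 = 1369 - 32 ≡ 23; y = λ·(16 - 23) - 69 ≡ 37. → (23, 37)
3G: (23, 37) + (16, 69). λ = (69 - 37)/(16 - 23) ≡ 32/66 mod 73. 66⁻¹ ≡ 52 (mod 73) since 66·52 = 3432 ≡ 1, so λ ≡ 58.
  x = λ² - 23 - 16 = 3364 - 39 ≡ 40; y = λ·(23 - 40) - 37 ≡ 72. → (40, 72)
3G = (40, 72).
Next 2H:
Repeated addition: build up to 2H.
2H: tangent at (55, 35): λ = (3·55² + 31)/(2·35) ≡ 54/70. 70⁻¹ ≡ 24 (mod 73) since 70·24 = 1680 ≡ 1, so λ ≡ 54·24 ≡ 55.
  x = λ² - 55 - 55 = 3025 - 110 ≡ 68; y = λ·(55 - 68) - 35 ≡ 53. → (68, 53)
2H = (68, 53).
Finally 3G + 2H:
(40, 72) + (68, 53). λ = (53 - 72)/(68 - 40) ≡ 54/28 mod 73. 28⁻¹ ≡ 60 (mod 73), so λ ≡ 28.
  x = λ² - 40 - 68 = 784 - 108 ≡ 19; y = λ·(40 - 19) - 72 ≡ 5. → (19, 5)

(19, 5)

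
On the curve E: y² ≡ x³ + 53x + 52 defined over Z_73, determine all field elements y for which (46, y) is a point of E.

20, 53

x³ + 53x + 52 = 99826 ≡ 35 (mod 73).
Square roots of 35 mod 73: 20 and 53 (since 20² = 400 ≡ 35).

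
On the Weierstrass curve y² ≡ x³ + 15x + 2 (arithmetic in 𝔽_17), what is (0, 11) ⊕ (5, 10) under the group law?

(10, 8)

(0, 11) + (5, 10). λ = (10 - 11)/(5 - 0) ≡ 16/5 mod 17. 5⁻¹ ≡ 7 (mod 17), so λ ≡ 10.
  x = λ² - 0 - 5 = 100 - 5 ≡ 10; y = λ·(0 - 10) - 11 ≡ 8. → (10, 8)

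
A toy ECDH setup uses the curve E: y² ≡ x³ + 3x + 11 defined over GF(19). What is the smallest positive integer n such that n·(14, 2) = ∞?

2P: tangent at (14, 2): λ = (3·14² + 3)/(2·2) ≡ 2/4. 4⁻¹ ≡ 5 (mod 19) since 4·5 = 20 ≡ 1, so λ ≡ 2·5 ≡ 10.
  x = λ² - 14 - 14 = 100 - 28 ≡ 15; y = λ·(14 - 15) - 2 ≡ 7. → (15, 7)
3P: (15, 7) + (14, 2). λ = (2 - 7)/(14 - 15) ≡ 14/18 mod 19. 18⁻¹ ≡ 18 (mod 19), so λ ≡ 5.
  x = λ² - 15 - 14 = 25 - 29 ≡ 15; y = λ·(15 - 15) - 7 ≡ 12. → (15, 12)
4P: (15, 12) + (14, 2). λ = (2 - 12)/(14 - 15) ≡ 9/18 mod 19. 18⁻¹ ≡ 18 (mod 19) since 18·18 = 324 ≡ 1, so λ ≡ 10.
  x = λ² - 15 - 14 = 100 - 29 ≡ 14; y = λ·(15 - 14) - 12 ≡ 17. → (14, 17)
5P: (14, 17) + (14, 2): same x and y₁ ≡ -y₂, so the sum is ∞.
5P = ∞, so the order is 5.

5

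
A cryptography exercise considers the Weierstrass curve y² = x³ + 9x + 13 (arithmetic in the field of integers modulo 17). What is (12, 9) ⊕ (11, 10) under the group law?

(12, 8)

(12, 9) + (11, 10). λ = (10 - 9)/(11 - 12) ≡ 1/16 mod 17. 16⁻¹ ≡ 16 (mod 17) since 16·16 = 256 ≡ 1, so λ ≡ 16.
  x = λ² - 12 - 11 = 256 - 23 ≡ 12; y = λ·(12 - 12) - 9 ≡ 8. → (12, 8)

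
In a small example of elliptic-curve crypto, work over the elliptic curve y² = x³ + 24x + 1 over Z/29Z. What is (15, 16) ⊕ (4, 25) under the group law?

(15, 16) + (4, 25). λ = (25 - 16)/(4 - 15) ≡ 9/18 mod 29. 18⁻¹ ≡ 21 (mod 29), so λ ≡ 15.
  x = λ² - 15 - 4 = 225 - 19 ≡ 3; y = λ·(15 - 3) - 16 ≡ 19. → (3, 19)

(3, 19)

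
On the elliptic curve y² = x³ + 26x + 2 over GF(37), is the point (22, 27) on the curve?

y² = 27² ≡ 26; x³ + 26x + 2 = 11222 ≡ 11 (mod 37). 26 ≠ 11.

no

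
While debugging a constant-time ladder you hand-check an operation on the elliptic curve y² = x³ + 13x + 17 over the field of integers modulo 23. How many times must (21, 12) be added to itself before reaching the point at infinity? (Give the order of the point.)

9

2P: tangent at (21, 12): λ = (3·21² + 13)/(2·12) ≡ 2/1. 1⁻¹ ≡ 1 (mod 23), so λ ≡ 2·1 ≡ 2.
  x = λ² - 21 - 21 = 4 - 42 ≡ 8; y = λ·(21 - 8) - 12 ≡ 14. → (8, 14)
3P: (8, 14) + (21, 12). λ = (12 - 14)/(21 - 8) ≡ 21/13 mod 23. 13⁻¹ ≡ 16 (mod 23), so λ ≡ 14.
  x = λ² - 8 - 21 = 196 - 29 ≡ 6; y = λ·(8 - 6) - 14 ≡ 14. → (6, 14)
4P: (6, 14) + (21, 12). λ = (12 - 14)/(21 - 6) ≡ 21/15 mod 23. 15⁻¹ ≡ 20 (mod 23), so λ ≡ 6.
  x = λ² - 6 - 21 = 36 - 27 ≡ 9; y = λ·(6 - 9) - 14 ≡ 14. → (9, 14)
5P: (9, 14) + (21, 12). λ = (12 - 14)/(21 - 9) ≡ 21/12 mod 23. 12⁻¹ ≡ 2 (mod 23) since 12·2 = 24 ≡ 1, so λ ≡ 19.
  x = λ² - 9 - 21 = 361 - 30 ≡ 9; y = λ·(9 - 9) - 14 ≡ 9. → (9, 9)
6P: (9, 9) + (21, 12). λ = (12 - 9)/(21 - 9) ≡ 3/12 mod 23. 12⁻¹ ≡ 2 (mod 23) since 12·2 = 24 ≡ 1, so λ ≡ 6.
  x = λ² - 9 - 21 = 36 - 30 ≡ 6; y = λ·(9 - 6) - 9 ≡ 9. → (6, 9)
7P: (6, 9) + (21, 12). λ = (12 - 9)/(21 - 6) ≡ 3/15 mod 23. 15⁻¹ ≡ 20 (mod 23), so λ ≡ 14.
  x = λ² - 6 - 21 = 196 - 27 ≡ 8; y = λ·(6 - 8) - 9 ≡ 9. → (8, 9)
8P: (8, 9) + (21, 12). λ = (12 - 9)/(21 - 8) ≡ 3/13 mod 23. 13⁻¹ ≡ 16 (mod 23), so λ ≡ 2.
  x = λ² - 8 - 21 = 4 - 29 ≡ 21; y = λ·(8 - 21) - 9 ≡ 11. → (21, 11)
9P: (21, 11) + (21, 12): same x and y₁ ≡ -y₂, so the sum is the point at infinity.
9P = the point at infinity, so the order is 9.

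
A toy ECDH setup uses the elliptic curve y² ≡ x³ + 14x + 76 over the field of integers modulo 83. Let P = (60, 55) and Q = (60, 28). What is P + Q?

O

The two points share x = 60 and their y-coordinates satisfy 55 + 28 ≡ 0 (mod 83), so they are inverses. Their sum is O.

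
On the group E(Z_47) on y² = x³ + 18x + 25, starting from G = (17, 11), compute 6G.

(3, 23)

Repeated addition: build up to 6G.
2G: tangent at (17, 11): λ = (3·17² + 18)/(2·11) ≡ 39/22. 22⁻¹ ≡ 15 (mod 47), so λ ≡ 39·15 ≡ 21.
  x = λ² - 17 - 17 = 441 - 34 ≡ 31; y = λ·(17 - 31) - 11 ≡ 24. → (31, 24)
3G: (31, 24) + (17, 11). λ = (11 - 24)/(17 - 31) ≡ 34/33 mod 47. 33⁻¹ ≡ 10 (mod 47), so λ ≡ 11.
  x = λ² - 31 - 17 = 121 - 48 ≡ 26; y = λ·(31 - 26) - 24 ≡ 31. → (26, 31)
4G: (26, 31) + (17, 11). λ = (11 - 31)/(17 - 26) ≡ 27/38 mod 47. 38⁻¹ ≡ 26 (mod 47) since 38·26 = 988 ≡ 1, so λ ≡ 44.
  x = λ² - 26 - 17 = 1936 - 43 ≡ 13; y = λ·(26 - 13) - 31 ≡ 24. → (13, 24)
5G: (13, 24) + (17, 11). λ = (11 - 24)/(17 - 13) ≡ 34/4 mod 47. 4⁻¹ ≡ 12 (mod 47) since 4·12 = 48 ≡ 1, so λ ≡ 32.
  x = λ² - 13 - 17 = 1024 - 30 ≡ 7; y = λ·(13 - 7) - 24 ≡ 27. → (7, 27)
6G: (7, 27) + (17, 11). λ = (11 - 27)/(17 - 7) ≡ 31/10 mod 47. 10⁻¹ ≡ 33 (mod 47), so λ ≡ 36.
  x = λ² - 7 - 17 = 1296 - 24 ≡ 3; y = λ·(7 - 3) - 27 ≡ 23. → (3, 23)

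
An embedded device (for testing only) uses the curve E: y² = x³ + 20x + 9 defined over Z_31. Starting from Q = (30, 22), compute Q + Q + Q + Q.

(19, 5)

Double-and-add on 4 = (100)₂. Start with Q = (30, 22) for the leading 1-bit.
double: tangent at (30, 22): λ = (3·30² + 20)/(2·22) ≡ 23/13. 13⁻¹ ≡ 12 (mod 31), so λ ≡ 23·12 ≡ 28.
  x = λ² - 30 - 30 = 784 - 60 ≡ 11; y = λ·(30 - 11) - 22 ≡ 14. → (11, 14)
double: tangent at (11, 14): λ = (3·11² + 20)/(2·14) ≡ 11/28. 28⁻¹ ≡ 10 (mod 31), so λ ≡ 11·10 ≡ 17.
  x = λ² - 11 - 11 = 289 - 22 ≡ 19; y = λ·(11 - 19) - 14 ≡ 5. → (19, 5)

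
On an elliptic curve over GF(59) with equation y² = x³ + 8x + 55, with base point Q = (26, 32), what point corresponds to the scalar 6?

Repeated addition: build up to 6Q.
2Q: tangent at (26, 32): λ = (3·26² + 8)/(2·32) ≡ 30/5. 5⁻¹ ≡ 12 (mod 59) since 5·12 = 60 ≡ 1, so λ ≡ 30·12 ≡ 6.
  x = λ² - 26 - 26 = 36 - 52 ≡ 43; y = λ·(26 - 43) - 32 ≡ 43. → (43, 43)
3Q: (43, 43) + (26, 32). λ = (32 - 43)/(26 - 43) ≡ 48/42 mod 59. 42⁻¹ ≡ 52 (mod 59), so λ ≡ 18.
  x = λ² - 43 - 26 = 324 - 69 ≡ 19; y = λ·(43 - 19) - 43 ≡ 35. → (19, 35)
4Q: (19, 35) + (26, 32). λ = (32 - 35)/(26 - 19) ≡ 56/7 mod 59. 7⁻¹ ≡ 17 (mod 59), so λ ≡ 8.
  x = λ² - 19 - 26 = 64 - 45 ≡ 19; y = λ·(19 - 19) - 35 ≡ 24. → (19, 24)
5Q: (19, 24) + (26, 32). λ = (32 - 24)/(26 - 19) ≡ 8/7 mod 59. 7⁻¹ ≡ 17 (mod 59), so λ ≡ 18.
  x = λ² - 19 - 26 = 324 - 45 ≡ 43; y = λ·(19 - 43) - 24 ≡ 16. → (43, 16)
6Q: (43, 16) + (26, 32). λ = (32 - 16)/(26 - 43) ≡ 16/42 mod 59. 42⁻¹ ≡ 52 (mod 59), so λ ≡ 6.
  x = λ² - 43 - 26 = 36 - 69 ≡ 26; y = λ·(43 - 26) - 16 ≡ 27. → (26, 27)

(26, 27)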